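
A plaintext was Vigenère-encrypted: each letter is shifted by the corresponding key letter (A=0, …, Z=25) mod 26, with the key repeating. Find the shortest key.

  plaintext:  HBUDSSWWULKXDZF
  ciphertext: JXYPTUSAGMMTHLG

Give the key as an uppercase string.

CWEMB

  i= 0: J-H =  2 → C
  i= 1: X-B = 22 → W
  i= 2: Y-U =  4 → E
  i= 3: P-D = 12 → M
  i= 4: T-S =  1 → B
  i= 5: U-S =  2 → C
  i= 6: S-W = 22 → W
  i= 7: A-W =  4 → E
  i= 8: G-U = 12 → M
  i= 9: M-L =  1 → B
  i=10: M-K =  2 → C
  i=11: T-X = 22 → W
  i=12: H-D =  4 → E
  i=13: L-Z = 12 → M
  i=14: G-F =  1 → B
  shifts repeat with period 5: CWEMB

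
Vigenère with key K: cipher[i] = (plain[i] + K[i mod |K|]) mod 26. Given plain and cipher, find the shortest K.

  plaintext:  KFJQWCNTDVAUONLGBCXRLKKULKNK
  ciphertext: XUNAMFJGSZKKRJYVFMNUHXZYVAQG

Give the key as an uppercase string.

  i= 0: X-K = 13 → N
  i= 1: U-F = 15 → P
  i= 2: N-J =  4 → E
  i= 3: A-Q = 10 → K
  i= 4: M-W = 16 → Q
  i= 5: F-C =  3 → D
  i= 6: J-N = 22 → W
  i= 7: G-T = 13 → N
  i= 8: S-D = 15 → P
  i= 9: Z-V =  4 → E
  i=10: K-A = 10 → K
  i=11: K-U = 16 → Q
  i=12: R-O =  3 → D
  i=13: J-N = 22 → W
  i=14: Y-L = 13 → N
  i=15: V-G = 15 → P
  i=16: F-B =  4 → E
  i=17: M-C = 10 → K
  i=18: N-X = 16 → Q
  i=19: U-R =  3 → D
  i=20: H-L = 22 → W
  i=21: X-K = 13 → N
  i=22: Z-K = 15 → P
  i=23: Y-U =  4 → E
  i=24: V-L = 10 → K
  i=25: A-K = 16 → Q
  i=26: Q-N =  3 → D
  i=27: G-K = 22 → W
  shifts repeat with period 7: NPEKQDW

NPEKQDW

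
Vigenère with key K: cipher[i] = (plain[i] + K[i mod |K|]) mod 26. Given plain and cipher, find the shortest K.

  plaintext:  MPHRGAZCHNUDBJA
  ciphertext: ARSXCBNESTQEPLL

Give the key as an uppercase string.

OCLGWB

  i= 0: A-M = 14 → O
  i= 1: R-P =  2 → C
  i= 2: S-H = 11 → L
  i= 3: X-R =  6 → G
  i= 4: C-G = 22 → W
  i= 5: B-A =  1 → B
  i= 6: N-Z = 14 → O
  i= 7: E-C =  2 → C
  i= 8: S-H = 11 → L
  i= 9: T-N =  6 → G
  i=10: Q-U = 22 → W
  i=11: E-D =  1 → B
  i=12: P-B = 14 → O
  i=13: L-J =  2 → C
  i=14: L-A = 11 → L
  shifts repeat with period 6: OCLGWB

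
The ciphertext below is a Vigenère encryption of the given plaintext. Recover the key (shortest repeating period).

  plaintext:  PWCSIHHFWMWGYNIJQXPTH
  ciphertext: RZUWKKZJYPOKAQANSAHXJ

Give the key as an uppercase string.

CDSE

  i= 0: R-P =  2 → C
  i= 1: Z-W =  3 → D
  i= 2: U-C = 18 → S
  i= 3: W-S =  4 → E
  i= 4: K-I =  2 → C
  i= 5: K-H =  3 → D
  i= 6: Z-H = 18 → S
  i= 7: J-F =  4 → E
  i= 8: Y-W =  2 → C
  i= 9: P-M =  3 → D
  i=10: O-W = 18 → S
  i=11: K-G =  4 → E
  i=12: A-Y =  2 → C
  i=13: Q-N =  3 → D
  i=14: A-I = 18 → S
  i=15: N-J =  4 → E
  i=16: S-Q =  2 → C
  i=17: A-X =  3 → D
  i=18: H-P = 18 → S
  i=19: X-T =  4 → E
  i=20: J-H =  2 → C
  shifts repeat with period 4: CDSE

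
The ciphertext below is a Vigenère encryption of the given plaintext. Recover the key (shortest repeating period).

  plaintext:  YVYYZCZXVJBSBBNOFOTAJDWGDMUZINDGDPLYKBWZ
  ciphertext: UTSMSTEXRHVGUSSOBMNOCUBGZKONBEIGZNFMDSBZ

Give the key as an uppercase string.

WYUOTRFA

  i= 0: U-Y = 22 → W
  i= 1: T-V = 24 → Y
  i= 2: S-Y = 20 → U
  i= 3: M-Y = 14 → O
  i= 4: S-Z = 19 → T
  i= 5: T-C = 17 → R
  i= 6: E-Z =  5 → F
  i= 7: X-X =  0 → A
  i= 8: R-V = 22 → W
  i= 9: H-J = 24 → Y
  i=10: V-B = 20 → U
  i=11: G-S = 14 → O
  i=12: U-B = 19 → T
  i=13: S-B = 17 → R
  i=14: S-N =  5 → F
  i=15: O-O =  0 → A
  i=16: B-F = 22 → W
  i=17: M-O = 24 → Y
  i=18: N-T = 20 → U
  i=19: O-A = 14 → O
  i=20: C-J = 19 → T
  i=21: U-D = 17 → R
  i=22: B-W =  5 → F
  i=23: G-G =  0 → A
  i=24: Z-D = 22 → W
  i=25: K-M = 24 → Y
  i=26: O-U = 20 → U
  i=27: N-Z = 14 → O
  i=28: B-I = 19 → T
  i=29: E-N = 17 → R
  i=30: I-D =  5 → F
  i=31: G-G =  0 → A
  i=32: Z-D = 22 → W
  i=33: N-P = 24 → Y
  i=34: F-L = 20 → U
  i=35: M-Y = 14 → O
  i=36: D-K = 19 → T
  i=37: S-B = 17 → R
  i=38: B-W =  5 → F
  i=39: Z-Z =  0 → A
  shifts repeat with period 8: WYUOTRFA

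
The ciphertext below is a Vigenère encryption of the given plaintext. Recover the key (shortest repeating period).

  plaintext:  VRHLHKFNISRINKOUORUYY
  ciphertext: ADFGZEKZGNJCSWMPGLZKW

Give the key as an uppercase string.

FMYVSU

  i= 0: A-V =  5 → F
  i= 1: D-R = 12 → M
  i= 2: F-H = 24 → Y
  i= 3: G-L = 21 → V
  i= 4: Z-H = 18 → S
  i= 5: E-K = 20 → U
  i= 6: K-F =  5 → F
  i= 7: Z-N = 12 → M
  i= 8: G-I = 24 → Y
  i= 9: N-S = 21 → V
  i=10: J-R = 18 → S
  i=11: C-I = 20 → U
  i=12: S-N =  5 → F
  i=13: W-K = 12 → M
  i=14: M-O = 24 → Y
  i=15: P-U = 21 → V
  i=16: G-O = 18 → S
  i=17: L-R = 20 → U
  i=18: Z-U =  5 → F
  i=19: K-Y = 12 → M
  i=20: W-Y = 24 → Y
  shifts repeat with period 6: FMYVSU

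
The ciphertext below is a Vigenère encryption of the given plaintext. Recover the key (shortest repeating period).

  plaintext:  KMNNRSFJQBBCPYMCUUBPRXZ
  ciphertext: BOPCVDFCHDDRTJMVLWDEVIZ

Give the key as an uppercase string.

RCCPELAT

  i= 0: B-K = 17 → R
  i= 1: O-M =  2 → C
  i= 2: P-N =  2 → C
  i= 3: C-N = 15 → P
  i= 4: V-R =  4 → E
  i= 5: D-S = 11 → L
  i= 6: F-F =  0 → A
  i= 7: C-J = 19 → T
  i= 8: H-Q = 17 → R
  i= 9: D-B =  2 → C
  i=10: D-B =  2 → C
  i=11: R-C = 15 → P
  i=12: T-P =  4 → E
  i=13: J-Y = 11 → L
  i=14: M-M =  0 → A
  i=15: V-C = 19 → T
  i=16: L-U = 17 → R
  i=17: W-U =  2 → C
  i=18: D-B =  2 → C
  i=19: E-P = 15 → P
  i=20: V-R =  4 → E
  i=21: I-X = 11 → L
  i=22: Z-Z =  0 → A
  shifts repeat with period 8: RCCPELAT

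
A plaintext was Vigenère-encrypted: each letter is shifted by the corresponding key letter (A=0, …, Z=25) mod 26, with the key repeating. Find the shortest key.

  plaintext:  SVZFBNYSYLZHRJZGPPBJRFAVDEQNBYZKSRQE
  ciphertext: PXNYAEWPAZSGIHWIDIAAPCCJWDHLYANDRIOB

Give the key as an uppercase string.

  i= 0: P-S = 23 → X
  i= 1: X-V =  2 → C
  i= 2: N-Z = 14 → O
  i= 3: Y-F = 19 → T
  i= 4: A-B = 25 → Z
  i= 5: E-N = 17 → R
  i= 6: W-Y = 24 → Y
  i= 7: P-S = 23 → X
  i= 8: A-Y =  2 → C
  i= 9: Z-L = 14 → O
  i=10: S-Z = 19 → T
  i=11: G-H = 25 → Z
  i=12: I-R = 17 → R
  i=13: H-J = 24 → Y
  i=14: W-Z = 23 → X
  i=15: I-G =  2 → C
  i=16: D-P = 14 → O
  i=17: I-P = 19 → T
  i=18: A-B = 25 → Z
  i=19: A-J = 17 → R
  i=20: P-R = 24 → Y
  i=21: C-F = 23 → X
  i=22: C-A =  2 → C
  i=23: J-V = 14 → O
  i=24: W-D = 19 → T
  i=25: D-E = 25 → Z
  i=26: H-Q = 17 → R
  i=27: L-N = 24 → Y
  i=28: Y-B = 23 → X
  i=29: A-Y =  2 → C
  i=30: N-Z = 14 → O
  i=31: D-K = 19 → T
  i=32: R-S = 25 → Z
  i=33: I-R = 17 → R
  i=34: O-Q = 24 → Y
  i=35: B-E = 23 → X
  shifts repeat with period 7: XCOTZRY

XCOTZRY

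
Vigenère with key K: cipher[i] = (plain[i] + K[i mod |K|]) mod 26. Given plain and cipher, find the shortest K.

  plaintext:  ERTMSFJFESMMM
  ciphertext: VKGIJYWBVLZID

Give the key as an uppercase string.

RTNW

  i= 0: V-E = 17 → R
  i= 1: K-R = 19 → T
  i= 2: G-T = 13 → N
  i= 3: I-M = 22 → W
  i= 4: J-S = 17 → R
  i= 5: Y-F = 19 → T
  i= 6: W-J = 13 → N
  i= 7: B-F = 22 → W
  i= 8: V-E = 17 → R
  i= 9: L-S = 19 → T
  i=10: Z-M = 13 → N
  i=11: I-M = 22 → W
  i=12: D-M = 17 → R
  shifts repeat with period 4: RTNW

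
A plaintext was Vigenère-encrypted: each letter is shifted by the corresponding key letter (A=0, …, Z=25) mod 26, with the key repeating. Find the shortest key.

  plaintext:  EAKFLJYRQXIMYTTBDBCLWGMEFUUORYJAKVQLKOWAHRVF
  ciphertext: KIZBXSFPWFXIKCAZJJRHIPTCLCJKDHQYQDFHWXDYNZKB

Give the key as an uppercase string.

GIPWMJHY

  i= 0: K-E =  6 → G
  i= 1: I-A =  8 → I
  i= 2: Z-K = 15 → P
  i= 3: B-F = 22 → W
  i= 4: X-L = 12 → M
  i= 5: S-J =  9 → J
  i= 6: F-Y =  7 → H
  i= 7: P-R = 24 → Y
  i= 8: W-Q =  6 → G
  i= 9: F-X =  8 → I
  i=10: X-I = 15 → P
  i=11: I-M = 22 → W
  i=12: K-Y = 12 → M
  i=13: C-T =  9 → J
  i=14: A-T =  7 → H
  i=15: Z-B = 24 → Y
  i=16: J-D =  6 → G
  i=17: J-B =  8 → I
  i=18: R-C = 15 → P
  i=19: H-L = 22 → W
  i=20: I-W = 12 → M
  i=21: P-G =  9 → J
  i=22: T-M =  7 → H
  i=23: C-E = 24 → Y
  i=24: L-F =  6 → G
  i=25: C-U =  8 → I
  i=26: J-U = 15 → P
  i=27: K-O = 22 → W
  i=28: D-R = 12 → M
  i=29: H-Y =  9 → J
  i=30: Q-J =  7 → H
  i=31: Y-A = 24 → Y
  i=32: Q-K =  6 → G
  i=33: D-V =  8 → I
  i=34: F-Q = 15 → P
  i=35: H-L = 22 → W
  i=36: W-K = 12 → M
  i=37: X-O =  9 → J
  i=38: D-W =  7 → H
  i=39: Y-A = 24 → Y
  i=40: N-H =  6 → G
  i=41: Z-R =  8 → I
  i=42: K-V = 15 → P
  i=43: B-F = 22 → W
  shifts repeat with period 8: GIPWMJHY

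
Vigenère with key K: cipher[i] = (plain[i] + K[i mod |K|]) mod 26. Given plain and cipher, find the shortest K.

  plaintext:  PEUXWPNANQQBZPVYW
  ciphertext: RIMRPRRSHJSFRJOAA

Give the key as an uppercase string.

CESUT

  i= 0: R-P =  2 → C
  i= 1: I-E =  4 → E
  i= 2: M-U = 18 → S
  i= 3: R-X = 20 → U
  i= 4: P-W = 19 → T
  i= 5: R-P =  2 → C
  i= 6: R-N =  4 → E
  i= 7: S-A = 18 → S
  i= 8: H-N = 20 → U
  i= 9: J-Q = 19 → T
  i=10: S-Q =  2 → C
  i=11: F-B =  4 → E
  i=12: R-Z = 18 → S
  i=13: J-P = 20 → U
  i=14: O-V = 19 → T
  i=15: A-Y =  2 → C
  i=16: A-W =  4 → E
  shifts repeat with period 5: CESUT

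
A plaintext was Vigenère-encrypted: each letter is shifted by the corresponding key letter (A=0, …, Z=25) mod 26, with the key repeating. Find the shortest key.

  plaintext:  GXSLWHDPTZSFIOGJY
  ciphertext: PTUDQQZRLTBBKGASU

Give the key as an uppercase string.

JWCSU

  i= 0: P-G =  9 → J
  i= 1: T-X = 22 → W
  i= 2: U-S =  2 → C
  i= 3: D-L = 18 → S
  i= 4: Q-W = 20 → U
  i= 5: Q-H =  9 → J
  i= 6: Z-D = 22 → W
  i= 7: R-P =  2 → C
  i= 8: L-T = 18 → S
  i= 9: T-Z = 20 → U
  i=10: B-S =  9 → J
  i=11: B-F = 22 → W
  i=12: K-I =  2 → C
  i=13: G-O = 18 → S
  i=14: A-G = 20 → U
  i=15: S-J =  9 → J
  i=16: U-Y = 22 → W
  shifts repeat with period 5: JWCSU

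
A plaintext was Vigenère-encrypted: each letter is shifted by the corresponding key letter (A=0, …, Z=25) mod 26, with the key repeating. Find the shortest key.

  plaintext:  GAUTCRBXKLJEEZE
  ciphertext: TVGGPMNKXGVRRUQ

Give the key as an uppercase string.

NVMN

  i= 0: T-G = 13 → N
  i= 1: V-A = 21 → V
  i= 2: G-U = 12 → M
  i= 3: G-T = 13 → N
  i= 4: P-C = 13 → N
  i= 5: M-R = 21 → V
  i= 6: N-B = 12 → M
  i= 7: K-X = 13 → N
  i= 8: X-K = 13 → N
  i= 9: G-L = 21 → V
  i=10: V-J = 12 → M
  i=11: R-E = 13 → N
  i=12: R-E = 13 → N
  i=13: U-Z = 21 → V
  i=14: Q-E = 12 → M
  shifts repeat with period 4: NVMN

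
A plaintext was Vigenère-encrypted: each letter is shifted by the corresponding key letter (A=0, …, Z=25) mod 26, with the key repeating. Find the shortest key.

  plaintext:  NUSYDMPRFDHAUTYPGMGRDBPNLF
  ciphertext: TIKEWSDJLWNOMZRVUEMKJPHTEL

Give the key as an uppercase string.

  i= 0: T-N =  6 → G
  i= 1: I-U = 14 → O
  i= 2: K-S = 18 → S
  i= 3: E-Y =  6 → G
  i= 4: W-D = 19 → T
  i= 5: S-M =  6 → G
  i= 6: D-P = 14 → O
  i= 7: J-R = 18 → S
  i= 8: L-F =  6 → G
  i= 9: W-D = 19 → T
  i=10: N-H =  6 → G
  i=11: O-A = 14 → O
  i=12: M-U = 18 → S
  i=13: Z-T =  6 → G
  i=14: R-Y = 19 → T
  i=15: V-P =  6 → G
  i=16: U-G = 14 → O
  i=17: E-M = 18 → S
  i=18: M-G =  6 → G
  i=19: K-R = 19 → T
  i=20: J-D =  6 → G
  i=21: P-B = 14 → O
  i=22: H-P = 18 → S
  i=23: T-N =  6 → G
  i=24: E-L = 19 → T
  i=25: L-F =  6 → G
  shifts repeat with period 5: GOSGT

GOSGT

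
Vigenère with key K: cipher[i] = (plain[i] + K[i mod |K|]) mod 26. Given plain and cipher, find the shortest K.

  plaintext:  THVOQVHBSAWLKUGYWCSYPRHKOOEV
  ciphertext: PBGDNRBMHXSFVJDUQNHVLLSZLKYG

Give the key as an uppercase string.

WULPX

  i= 0: P-T = 22 → W
  i= 1: B-H = 20 → U
  i= 2: G-V = 11 → L
  i= 3: D-O = 15 → P
  i= 4: N-Q = 23 → X
  i= 5: R-V = 22 → W
  i= 6: B-H = 20 → U
  i= 7: M-B = 11 → L
  i= 8: H-S = 15 → P
  i= 9: X-A = 23 → X
  i=10: S-W = 22 → W
  i=11: F-L = 20 → U
  i=12: V-K = 11 → L
  i=13: J-U = 15 → P
  i=14: D-G = 23 → X
  i=15: U-Y = 22 → W
  i=16: Q-W = 20 → U
  i=17: N-C = 11 → L
  i=18: H-S = 15 → P
  i=19: V-Y = 23 → X
  i=20: L-P = 22 → W
  i=21: L-R = 20 → U
  i=22: S-H = 11 → L
  i=23: Z-K = 15 → P
  i=24: L-O = 23 → X
  i=25: K-O = 22 → W
  i=26: Y-E = 20 → U
  i=27: G-V = 11 → L
  shifts repeat with period 5: WULPX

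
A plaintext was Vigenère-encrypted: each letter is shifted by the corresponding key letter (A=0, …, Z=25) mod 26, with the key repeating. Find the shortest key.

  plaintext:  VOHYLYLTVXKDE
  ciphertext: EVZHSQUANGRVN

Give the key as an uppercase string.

  i= 0: E-V =  9 → J
  i= 1: V-O =  7 → H
  i= 2: Z-H = 18 → S
  i= 3: H-Y =  9 → J
  i= 4: S-L =  7 → H
  i= 5: Q-Y = 18 → S
  i= 6: U-L =  9 → J
  i= 7: A-T =  7 → H
  i= 8: N-V = 18 → S
  i= 9: G-X =  9 → J
  i=10: R-K =  7 → H
  i=11: V-D = 18 → S
  i=12: N-E =  9 → J
  shifts repeat with period 3: JHS

JHS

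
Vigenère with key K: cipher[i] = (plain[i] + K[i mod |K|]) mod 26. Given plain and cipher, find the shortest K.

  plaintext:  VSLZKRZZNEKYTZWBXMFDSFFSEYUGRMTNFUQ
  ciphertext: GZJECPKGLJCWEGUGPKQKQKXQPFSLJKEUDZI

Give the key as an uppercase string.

LHYFSY

  i= 0: G-V = 11 → L
  i= 1: Z-S =  7 → H
  i= 2: J-L = 24 → Y
  i= 3: E-Z =  5 → F
  i= 4: C-K = 18 → S
  i= 5: P-R = 24 → Y
  i= 6: K-Z = 11 → L
  i= 7: G-Z =  7 → H
  i= 8: L-N = 24 → Y
  i= 9: J-E =  5 → F
  i=10: C-K = 18 → S
  i=11: W-Y = 24 → Y
  i=12: E-T = 11 → L
  i=13: G-Z =  7 → H
  i=14: U-W = 24 → Y
  i=15: G-B =  5 → F
  i=16: P-X = 18 → S
  i=17: K-M = 24 → Y
  i=18: Q-F = 11 → L
  i=19: K-D =  7 → H
  i=20: Q-S = 24 → Y
  i=21: K-F =  5 → F
  i=22: X-F = 18 → S
  i=23: Q-S = 24 → Y
  i=24: P-E = 11 → L
  i=25: F-Y =  7 → H
  i=26: S-U = 24 → Y
  i=27: L-G =  5 → F
  i=28: J-R = 18 → S
  i=29: K-M = 24 → Y
  i=30: E-T = 11 → L
  i=31: U-N =  7 → H
  i=32: D-F = 24 → Y
  i=33: Z-U =  5 → F
  i=34: I-Q = 18 → S
  shifts repeat with period 6: LHYFSY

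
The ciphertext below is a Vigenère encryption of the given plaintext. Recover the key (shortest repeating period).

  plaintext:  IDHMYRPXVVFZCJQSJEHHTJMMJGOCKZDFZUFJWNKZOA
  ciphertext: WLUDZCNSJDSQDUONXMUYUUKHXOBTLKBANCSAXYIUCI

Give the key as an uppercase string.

OINRBLYV

  i= 0: W-I = 14 → O
  i= 1: L-D =  8 → I
  i= 2: U-H = 13 → N
  i= 3: D-M = 17 → R
  i= 4: Z-Y =  1 → B
  i= 5: C-R = 11 → L
  i= 6: N-P = 24 → Y
  i= 7: S-X = 21 → V
  i= 8: J-V = 14 → O
  i= 9: D-V =  8 → I
  i=10: S-F = 13 → N
  i=11: Q-Z = 17 → R
  i=12: D-C =  1 → B
  i=13: U-J = 11 → L
  i=14: O-Q = 24 → Y
  i=15: N-S = 21 → V
  i=16: X-J = 14 → O
  i=17: M-E =  8 → I
  i=18: U-H = 13 → N
  i=19: Y-H = 17 → R
  i=20: U-T =  1 → B
  i=21: U-J = 11 → L
  i=22: K-M = 24 → Y
  i=23: H-M = 21 → V
  i=24: X-J = 14 → O
  i=25: O-G =  8 → I
  i=26: B-O = 13 → N
  i=27: T-C = 17 → R
  i=28: L-K =  1 → B
  i=29: K-Z = 11 → L
  i=30: B-D = 24 → Y
  i=31: A-F = 21 → V
  i=32: N-Z = 14 → O
  i=33: C-U =  8 → I
  i=34: S-F = 13 → N
  i=35: A-J = 17 → R
  i=36: X-W =  1 → B
  i=37: Y-N = 11 → L
  i=38: I-K = 24 → Y
  i=39: U-Z = 21 → V
  i=40: C-O = 14 → O
  i=41: I-A =  8 → I
  shifts repeat with period 8: OINRBLYV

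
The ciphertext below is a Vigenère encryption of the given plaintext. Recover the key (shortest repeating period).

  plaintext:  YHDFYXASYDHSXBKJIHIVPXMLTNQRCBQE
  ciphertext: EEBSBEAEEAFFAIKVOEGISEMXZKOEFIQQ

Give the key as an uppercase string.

  i= 0: E-Y =  6 → G
  i= 1: E-H = 23 → X
  i= 2: B-D = 24 → Y
  i= 3: S-F = 13 → N
  i= 4: B-Y =  3 → D
  i= 5: E-X =  7 → H
  i= 6: A-A =  0 → A
  i= 7: E-S = 12 → M
  i= 8: E-Y =  6 → G
  i= 9: A-D = 23 → X
  i=10: F-H = 24 → Y
  i=11: F-S = 13 → N
  i=12: A-X =  3 → D
  i=13: I-B =  7 → H
  i=14: K-K =  0 → A
  i=15: V-J = 12 → M
  i=16: O-I =  6 → G
  i=17: E-H = 23 → X
  i=18: G-I = 24 → Y
  i=19: I-V = 13 → N
  i=20: S-P =  3 → D
  i=21: E-X =  7 → H
  i=22: M-M =  0 → A
  i=23: X-L = 12 → M
  i=24: Z-T =  6 → G
  i=25: K-N = 23 → X
  i=26: O-Q = 24 → Y
  i=27: E-R = 13 → N
  i=28: F-C =  3 → D
  i=29: I-B =  7 → H
  i=30: Q-Q =  0 → A
  i=31: Q-E = 12 → M
  shifts repeat with period 8: GXYNDHAM

GXYNDHAM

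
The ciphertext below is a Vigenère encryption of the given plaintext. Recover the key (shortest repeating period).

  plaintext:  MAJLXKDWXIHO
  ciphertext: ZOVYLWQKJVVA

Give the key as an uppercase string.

  i= 0: Z-M = 13 → N
  i= 1: O-A = 14 → O
  i= 2: V-J = 12 → M
  i= 3: Y-L = 13 → N
  i= 4: L-X = 14 → O
  i= 5: W-K = 12 → M
  i= 6: Q-D = 13 → N
  i= 7: K-W = 14 → O
  i= 8: J-X = 12 → M
  i= 9: V-I = 13 → N
  i=10: V-H = 14 → O
  i=11: A-O = 12 → M
  shifts repeat with period 3: NOM

NOM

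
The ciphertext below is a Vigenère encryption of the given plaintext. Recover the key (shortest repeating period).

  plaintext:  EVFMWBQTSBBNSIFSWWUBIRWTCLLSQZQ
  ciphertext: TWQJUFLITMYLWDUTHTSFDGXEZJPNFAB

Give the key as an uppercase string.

PBLXYEV

  i= 0: T-E = 15 → P
  i= 1: W-V =  1 → B
  i= 2: Q-F = 11 → L
  i= 3: J-M = 23 → X
  i= 4: U-W = 24 → Y
  i= 5: F-B =  4 → E
  i= 6: L-Q = 21 → V
  i= 7: I-T = 15 → P
  i= 8: T-S =  1 → B
  i= 9: M-B = 11 → L
  i=10: Y-B = 23 → X
  i=11: L-N = 24 → Y
  i=12: W-S =  4 → E
  i=13: D-I = 21 → V
  i=14: U-F = 15 → P
  i=15: T-S =  1 → B
  i=16: H-W = 11 → L
  i=17: T-W = 23 → X
  i=18: S-U = 24 → Y
  i=19: F-B =  4 → E
  i=20: D-I = 21 → V
  i=21: G-R = 15 → P
  i=22: X-W =  1 → B
  i=23: E-T = 11 → L
  i=24: Z-C = 23 → X
  i=25: J-L = 24 → Y
  i=26: P-L =  4 → E
  i=27: N-S = 21 → V
  i=28: F-Q = 15 → P
  i=29: A-Z =  1 → B
  i=30: B-Q = 11 → L
  shifts repeat with period 7: PBLXYEV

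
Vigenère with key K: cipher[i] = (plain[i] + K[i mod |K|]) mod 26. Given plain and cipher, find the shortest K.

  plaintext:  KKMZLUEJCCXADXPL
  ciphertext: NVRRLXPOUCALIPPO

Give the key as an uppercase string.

  i= 0: N-K =  3 → D
  i= 1: V-K = 11 → L
  i= 2: R-M =  5 → F
  i= 3: R-Z = 18 → S
  i= 4: L-L =  0 → A
  i= 5: X-U =  3 → D
  i= 6: P-E = 11 → L
  i= 7: O-J =  5 → F
  i= 8: U-C = 18 → S
  i= 9: C-C =  0 → A
  i=10: A-X =  3 → D
  i=11: L-A = 11 → L
  i=12: I-D =  5 → F
  i=13: P-X = 18 → S
  i=14: P-P =  0 → A
  i=15: O-L =  3 → D
  shifts repeat with period 5: DLFSA

DLFSA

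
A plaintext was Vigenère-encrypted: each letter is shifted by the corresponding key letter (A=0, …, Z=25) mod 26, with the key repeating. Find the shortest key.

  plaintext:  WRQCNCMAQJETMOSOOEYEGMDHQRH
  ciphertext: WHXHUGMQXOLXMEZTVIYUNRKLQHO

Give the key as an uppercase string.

AQHFHE

  i= 0: W-W =  0 → A
  i= 1: H-R = 16 → Q
  i= 2: X-Q =  7 → H
  i= 3: H-C =  5 → F
  i= 4: U-N =  7 → H
  i= 5: G-C =  4 → E
  i= 6: M-M =  0 → A
  i= 7: Q-A = 16 → Q
  i= 8: X-Q =  7 → H
  i= 9: O-J =  5 → F
  i=10: L-E =  7 → H
  i=11: X-T =  4 → E
  i=12: M-M =  0 → A
  i=13: E-O = 16 → Q
  i=14: Z-S =  7 → H
  i=15: T-O =  5 → F
  i=16: V-O =  7 → H
  i=17: I-E =  4 → E
  i=18: Y-Y =  0 → A
  i=19: U-E = 16 → Q
  i=20: N-G =  7 → H
  i=21: R-M =  5 → F
  i=22: K-D =  7 → H
  i=23: L-H =  4 → E
  i=24: Q-Q =  0 → A
  i=25: H-R = 16 → Q
  i=26: O-H =  7 → H
  shifts repeat with period 6: AQHFHE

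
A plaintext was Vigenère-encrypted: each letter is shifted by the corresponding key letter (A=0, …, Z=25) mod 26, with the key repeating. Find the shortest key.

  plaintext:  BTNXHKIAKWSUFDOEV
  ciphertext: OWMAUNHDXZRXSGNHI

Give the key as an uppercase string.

  i= 0: O-B = 13 → N
  i= 1: W-T =  3 → D
  i= 2: M-N = 25 → Z
  i= 3: A-X =  3 → D
  i= 4: U-H = 13 → N
  i= 5: N-K =  3 → D
  i= 6: H-I = 25 → Z
  i= 7: D-A =  3 → D
  i= 8: X-K = 13 → N
  i= 9: Z-W =  3 → D
  i=10: R-S = 25 → Z
  i=11: X-U =  3 → D
  i=12: S-F = 13 → N
  i=13: G-D =  3 → D
  i=14: N-O = 25 → Z
  i=15: H-E =  3 → D
  i=16: I-V = 13 → N
  shifts repeat with period 4: NDZD

NDZD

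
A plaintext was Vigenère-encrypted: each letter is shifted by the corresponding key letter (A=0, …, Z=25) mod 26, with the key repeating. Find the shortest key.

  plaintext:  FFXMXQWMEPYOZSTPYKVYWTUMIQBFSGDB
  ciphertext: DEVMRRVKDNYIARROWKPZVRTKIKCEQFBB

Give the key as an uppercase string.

YZYAUBZ

  i= 0: D-F = 24 → Y
  i= 1: E-F = 25 → Z
  i= 2: V-X = 24 → Y
  i= 3: M-M =  0 → A
  i= 4: R-X = 20 → U
  i= 5: R-Q =  1 → B
  i= 6: V-W = 25 → Z
  i= 7: K-M = 24 → Y
  i= 8: D-E = 25 → Z
  i= 9: N-P = 24 → Y
  i=10: Y-Y =  0 → A
  i=11: I-O = 20 → U
  i=12: A-Z =  1 → B
  i=13: R-S = 25 → Z
  i=14: R-T = 24 → Y
  i=15: O-P = 25 → Z
  i=16: W-Y = 24 → Y
  i=17: K-K =  0 → A
  i=18: P-V = 20 → U
  i=19: Z-Y =  1 → B
  i=20: V-W = 25 → Z
  i=21: R-T = 24 → Y
  i=22: T-U = 25 → Z
  i=23: K-M = 24 → Y
  i=24: I-I =  0 → A
  i=25: K-Q = 20 → U
  i=26: C-B =  1 → B
  i=27: E-F = 25 → Z
  i=28: Q-S = 24 → Y
  i=29: F-G = 25 → Z
  i=30: B-D = 24 → Y
  i=31: B-B =  0 → A
  shifts repeat with period 7: YZYAUBZ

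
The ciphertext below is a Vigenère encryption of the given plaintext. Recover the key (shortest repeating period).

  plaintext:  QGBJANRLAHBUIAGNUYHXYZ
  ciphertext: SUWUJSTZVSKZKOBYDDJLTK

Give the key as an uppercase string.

  i= 0: S-Q =  2 → C
  i= 1: U-G = 14 → O
  i= 2: W-B = 21 → V
  i= 3: U-J = 11 → L
  i= 4: J-A =  9 → J
  i= 5: S-N =  5 → F
  i= 6: T-R =  2 → C
  i= 7: Z-L = 14 → O
  i= 8: V-A = 21 → V
  i= 9: S-H = 11 → L
  i=10: K-B =  9 → J
  i=11: Z-U =  5 → F
  i=12: K-I =  2 → C
  i=13: O-A = 14 → O
  i=14: B-G = 21 → V
  i=15: Y-N = 11 → L
  i=16: D-U =  9 → J
  i=17: D-Y =  5 → F
  i=18: J-H =  2 → C
  i=19: L-X = 14 → O
  i=20: T-Y = 21 → V
  i=21: K-Z = 11 → L
  shifts repeat with period 6: COVLJF

COVLJF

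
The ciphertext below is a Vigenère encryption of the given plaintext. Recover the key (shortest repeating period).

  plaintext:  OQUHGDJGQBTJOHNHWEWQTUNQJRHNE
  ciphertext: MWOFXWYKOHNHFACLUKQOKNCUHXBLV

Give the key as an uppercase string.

YGUYRTPE

  i= 0: M-O = 24 → Y
  i= 1: W-Q =  6 → G
  i= 2: O-U = 20 → U
  i= 3: F-H = 24 → Y
  i= 4: X-G = 17 → R
  i= 5: W-D = 19 → T
  i= 6: Y-J = 15 → P
  i= 7: K-G =  4 → E
  i= 8: O-Q = 24 → Y
  i= 9: H-B =  6 → G
  i=10: N-T = 20 → U
  i=11: H-J = 24 → Y
  i=12: F-O = 17 → R
  i=13: A-H = 19 → T
  i=14: C-N = 15 → P
  i=15: L-H =  4 → E
  i=16: U-W = 24 → Y
  i=17: K-E =  6 → G
  i=18: Q-W = 20 → U
  i=19: O-Q = 24 → Y
  i=20: K-T = 17 → R
  i=21: N-U = 19 → T
  i=22: C-N = 15 → P
  i=23: U-Q =  4 → E
  i=24: H-J = 24 → Y
  i=25: X-R =  6 → G
  i=26: B-H = 20 → U
  i=27: L-N = 24 → Y
  i=28: V-E = 17 → R
  shifts repeat with period 8: YGUYRTPE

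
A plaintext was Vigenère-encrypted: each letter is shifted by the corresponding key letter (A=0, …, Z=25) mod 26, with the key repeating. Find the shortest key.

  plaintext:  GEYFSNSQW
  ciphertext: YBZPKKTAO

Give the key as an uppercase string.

SXBK

  i= 0: Y-G = 18 → S
  i= 1: B-E = 23 → X
  i= 2: Z-Y =  1 → B
  i= 3: P-F = 10 → K
  i= 4: K-S = 18 → S
  i= 5: K-N = 23 → X
  i= 6: T-S =  1 → B
  i= 7: A-Q = 10 → K
  i= 8: O-W = 18 → S
  shifts repeat with period 4: SXBK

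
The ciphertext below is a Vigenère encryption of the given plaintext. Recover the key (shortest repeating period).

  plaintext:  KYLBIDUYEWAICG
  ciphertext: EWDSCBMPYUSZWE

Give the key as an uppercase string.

UYSR

  i= 0: E-K = 20 → U
  i= 1: W-Y = 24 → Y
  i= 2: D-L = 18 → S
  i= 3: S-B = 17 → R
  i= 4: C-I = 20 → U
  i= 5: B-D = 24 → Y
  i= 6: M-U = 18 → S
  i= 7: P-Y = 17 → R
  i= 8: Y-E = 20 → U
  i= 9: U-W = 24 → Y
  i=10: S-A = 18 → S
  i=11: Z-I = 17 → R
  i=12: W-C = 20 → U
  i=13: E-G = 24 → Y
  shifts repeat with period 4: UYSR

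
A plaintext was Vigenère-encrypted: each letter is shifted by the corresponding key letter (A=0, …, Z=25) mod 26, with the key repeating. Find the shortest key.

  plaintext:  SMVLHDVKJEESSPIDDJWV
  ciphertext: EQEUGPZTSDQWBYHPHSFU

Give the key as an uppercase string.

MEJJZ

  i= 0: E-S = 12 → M
  i= 1: Q-M =  4 → E
  i= 2: E-V =  9 → J
  i= 3: U-L =  9 → J
  i= 4: G-H = 25 → Z
  i= 5: P-D = 12 → M
  i= 6: Z-V =  4 → E
  i= 7: T-K =  9 → J
  i= 8: S-J =  9 → J
  i= 9: D-E = 25 → Z
  i=10: Q-E = 12 → M
  i=11: W-S =  4 → E
  i=12: B-S =  9 → J
  i=13: Y-P =  9 → J
  i=14: H-I = 25 → Z
  i=15: P-D = 12 → M
  i=16: H-D =  4 → E
  i=17: S-J =  9 → J
  i=18: F-W =  9 → J
  i=19: U-V = 25 → Z
  shifts repeat with period 5: MEJJZ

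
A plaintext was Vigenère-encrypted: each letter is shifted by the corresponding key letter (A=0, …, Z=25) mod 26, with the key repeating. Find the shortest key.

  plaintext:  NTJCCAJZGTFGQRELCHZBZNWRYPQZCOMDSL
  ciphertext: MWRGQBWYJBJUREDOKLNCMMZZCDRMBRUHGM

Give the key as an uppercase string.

ZDIEOBN

  i= 0: M-N = 25 → Z
  i= 1: W-T =  3 → D
  i= 2: R-J =  8 → I
  i= 3: G-C =  4 → E
  i= 4: Q-C = 14 → O
  i= 5: B-A =  1 → B
  i= 6: W-J = 13 → N
  i= 7: Y-Z = 25 → Z
  i= 8: J-G =  3 → D
  i= 9: B-T =  8 → I
  i=10: J-F =  4 → E
  i=11: U-G = 14 → O
  i=12: R-Q =  1 → B
  i=13: E-R = 13 → N
  i=14: D-E = 25 → Z
  i=15: O-L =  3 → D
  i=16: K-C =  8 → I
  i=17: L-H =  4 → E
  i=18: N-Z = 14 → O
  i=19: C-B =  1 → B
  i=20: M-Z = 13 → N
  i=21: M-N = 25 → Z
  i=22: Z-W =  3 → D
  i=23: Z-R =  8 → I
  i=24: C-Y =  4 → E
  i=25: D-P = 14 → O
  i=26: R-Q =  1 → B
  i=27: M-Z = 13 → N
  i=28: B-C = 25 → Z
  i=29: R-O =  3 → D
  i=30: U-M =  8 → I
  i=31: H-D =  4 → E
  i=32: G-S = 14 → O
  i=33: M-L =  1 → B
  shifts repeat with period 7: ZDIEOBN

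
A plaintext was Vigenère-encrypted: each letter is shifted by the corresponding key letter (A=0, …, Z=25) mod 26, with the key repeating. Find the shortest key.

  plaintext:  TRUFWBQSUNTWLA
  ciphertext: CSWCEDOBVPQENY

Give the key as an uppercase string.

  i= 0: C-T =  9 → J
  i= 1: S-R =  1 → B
  i= 2: W-U =  2 → C
  i= 3: C-F = 23 → X
  i= 4: E-W =  8 → I
  i= 5: D-B =  2 → C
  i= 6: O-Q = 24 → Y
  i= 7: B-S =  9 → J
  i= 8: V-U =  1 → B
  i= 9: P-N =  2 → C
  i=10: Q-T = 23 → X
  i=11: E-W =  8 → I
  i=12: N-L =  2 → C
  i=13: Y-A = 24 → Y
  shifts repeat with period 7: JBCXICY

JBCXICY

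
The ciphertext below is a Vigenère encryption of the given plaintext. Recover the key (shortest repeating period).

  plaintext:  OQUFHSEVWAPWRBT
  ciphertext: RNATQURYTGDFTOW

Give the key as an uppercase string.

DXGOJCN

  i= 0: R-O =  3 → D
  i= 1: N-Q = 23 → X
  i= 2: A-U =  6 → G
  i= 3: T-F = 14 → O
  i= 4: Q-H =  9 → J
  i= 5: U-S =  2 → C
  i= 6: R-E = 13 → N
  i= 7: Y-V =  3 → D
  i= 8: T-W = 23 → X
  i= 9: G-A =  6 → G
  i=10: D-P = 14 → O
  i=11: F-W =  9 → J
  i=12: T-R =  2 → C
  i=13: O-B = 13 → N
  i=14: W-T =  3 → D
  shifts repeat with period 7: DXGOJCN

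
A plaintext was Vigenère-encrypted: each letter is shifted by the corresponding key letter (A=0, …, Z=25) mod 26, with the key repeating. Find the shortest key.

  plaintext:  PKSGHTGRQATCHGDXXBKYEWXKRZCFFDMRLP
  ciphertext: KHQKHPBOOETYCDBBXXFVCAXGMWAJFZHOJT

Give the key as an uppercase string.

  i= 0: K-P = 21 → V
  i= 1: H-K = 23 → X
  i= 2: Q-S = 24 → Y
  i= 3: K-G =  4 → E
  i= 4: H-H =  0 → A
  i= 5: P-T = 22 → W
  i= 6: B-G = 21 → V
  i= 7: O-R = 23 → X
  i= 8: O-Q = 24 → Y
  i= 9: E-A =  4 → E
  i=10: T-T =  0 → A
  i=11: Y-C = 22 → W
  i=12: C-H = 21 → V
  i=13: D-G = 23 → X
  i=14: B-D = 24 → Y
  i=15: B-X =  4 → E
  i=16: X-X =  0 → A
  i=17: X-B = 22 → W
  i=18: F-K = 21 → V
  i=19: V-Y = 23 → X
  i=20: C-E = 24 → Y
  i=21: A-W =  4 → E
  i=22: X-X =  0 → A
  i=23: G-K = 22 → W
  i=24: M-R = 21 → V
  i=25: W-Z = 23 → X
  i=26: A-C = 24 → Y
  i=27: J-F =  4 → E
  i=28: F-F =  0 → A
  i=29: Z-D = 22 → W
  i=30: H-M = 21 → V
  i=31: O-R = 23 → X
  i=32: J-L = 24 → Y
  i=33: T-P =  4 → E
  shifts repeat with period 6: VXYEAW

VXYEAW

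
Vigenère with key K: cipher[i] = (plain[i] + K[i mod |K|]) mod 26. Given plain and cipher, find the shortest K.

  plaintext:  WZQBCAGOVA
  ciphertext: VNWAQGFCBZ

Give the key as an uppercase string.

ZOG

  i= 0: V-W = 25 → Z
  i= 1: N-Z = 14 → O
  i= 2: W-Q =  6 → G
  i= 3: A-B = 25 → Z
  i= 4: Q-C = 14 → O
  i= 5: G-A =  6 → G
  i= 6: F-G = 25 → Z
  i= 7: C-O = 14 → O
  i= 8: B-V =  6 → G
  i= 9: Z-A = 25 → Z
  shifts repeat with period 3: ZOG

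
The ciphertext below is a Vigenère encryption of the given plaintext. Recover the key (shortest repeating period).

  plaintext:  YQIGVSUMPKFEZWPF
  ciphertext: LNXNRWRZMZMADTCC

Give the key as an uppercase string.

  i= 0: L-Y = 13 → N
  i= 1: N-Q = 23 → X
  i= 2: X-I = 15 → P
  i= 3: N-G =  7 → H
  i= 4: R-V = 22 → W
  i= 5: W-S =  4 → E
  i= 6: R-U = 23 → X
  i= 7: Z-M = 13 → N
  i= 8: M-P = 23 → X
  i= 9: Z-K = 15 → P
  i=10: M-F =  7 → H
  i=11: A-E = 22 → W
  i=12: D-Z =  4 → E
  i=13: T-W = 23 → X
  i=14: C-P = 13 → N
  i=15: C-F = 23 → X
  shifts repeat with period 7: NXPHWEX

NXPHWEX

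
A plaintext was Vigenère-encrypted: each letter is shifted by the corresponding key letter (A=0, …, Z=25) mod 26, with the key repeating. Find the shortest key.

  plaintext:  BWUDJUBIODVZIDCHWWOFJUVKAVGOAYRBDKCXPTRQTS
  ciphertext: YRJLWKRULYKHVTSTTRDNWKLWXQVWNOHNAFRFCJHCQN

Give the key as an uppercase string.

XVPINQQM

  i= 0: Y-B = 23 → X
  i= 1: R-W = 21 → V
  i= 2: J-U = 15 → P
  i= 3: L-D =  8 → I
  i= 4: W-J = 13 → N
  i= 5: K-U = 16 → Q
  i= 6: R-B = 16 → Q
  i= 7: U-I = 12 → M
  i= 8: L-O = 23 → X
  i= 9: Y-D = 21 → V
  i=10: K-V = 15 → P
  i=11: H-Z =  8 → I
  i=12: V-I = 13 → N
  i=13: T-D = 16 → Q
  i=14: S-C = 16 → Q
  i=15: T-H = 12 → M
  i=16: T-W = 23 → X
  i=17: R-W = 21 → V
  i=18: D-O = 15 → P
  i=19: N-F =  8 → I
  i=20: W-J = 13 → N
  i=21: K-U = 16 → Q
  i=22: L-V = 16 → Q
  i=23: W-K = 12 → M
  i=24: X-A = 23 → X
  i=25: Q-V = 21 → V
  i=26: V-G = 15 → P
  i=27: W-O =  8 → I
  i=28: N-A = 13 → N
  i=29: O-Y = 16 → Q
  i=30: H-R = 16 → Q
  i=31: N-B = 12 → M
  i=32: A-D = 23 → X
  i=33: F-K = 21 → V
  i=34: R-C = 15 → P
  i=35: F-X =  8 → I
  i=36: C-P = 13 → N
  i=37: J-T = 16 → Q
  i=38: H-R = 16 → Q
  i=39: C-Q = 12 → M
  i=40: Q-T = 23 → X
  i=41: N-S = 21 → V
  shifts repeat with period 8: XVPINQQM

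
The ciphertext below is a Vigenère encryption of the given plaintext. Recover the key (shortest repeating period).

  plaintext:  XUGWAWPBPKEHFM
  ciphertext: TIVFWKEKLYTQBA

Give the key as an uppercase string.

  i= 0: T-X = 22 → W
  i= 1: I-U = 14 → O
  i= 2: V-G = 15 → P
  i= 3: F-W =  9 → J
  i= 4: W-A = 22 → W
  i= 5: K-W = 14 → O
  i= 6: E-P = 15 → P
  i= 7: K-B =  9 → J
  i= 8: L-P = 22 → W
  i= 9: Y-K = 14 → O
  i=10: T-E = 15 → P
  i=11: Q-H =  9 → J
  i=12: B-F = 22 → W
  i=13: A-M = 14 → O
  shifts repeat with period 4: WOPJ

WOPJ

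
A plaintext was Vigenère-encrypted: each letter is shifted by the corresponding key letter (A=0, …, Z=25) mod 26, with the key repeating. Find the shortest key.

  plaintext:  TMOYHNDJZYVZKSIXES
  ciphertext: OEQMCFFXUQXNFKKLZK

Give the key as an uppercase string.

  i= 0: O-T = 21 → V
  i= 1: E-M = 18 → S
  i= 2: Q-O =  2 → C
  i= 3: M-Y = 14 → O
  i= 4: C-H = 21 → V
  i= 5: F-N = 18 → S
  i= 6: F-D =  2 → C
  i= 7: X-J = 14 → O
  i= 8: U-Z = 21 → V
  i= 9: Q-Y = 18 → S
  i=10: X-V =  2 → C
  i=11: N-Z = 14 → O
  i=12: F-K = 21 → V
  i=13: K-S = 18 → S
  i=14: K-I =  2 → C
  i=15: L-X = 14 → O
  i=16: Z-E = 21 → V
  i=17: K-S = 18 → S
  shifts repeat with period 4: VSCO

VSCO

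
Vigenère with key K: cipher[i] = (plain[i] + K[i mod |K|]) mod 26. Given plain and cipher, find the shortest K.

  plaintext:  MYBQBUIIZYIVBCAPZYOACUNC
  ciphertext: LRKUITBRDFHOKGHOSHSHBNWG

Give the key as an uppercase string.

  i= 0: L-M = 25 → Z
  i= 1: R-Y = 19 → T
  i= 2: K-B =  9 → J
  i= 3: U-Q =  4 → E
  i= 4: I-B =  7 → H
  i= 5: T-U = 25 → Z
  i= 6: B-I = 19 → T
  i= 7: R-I =  9 → J
  i= 8: D-Z =  4 → E
  i= 9: F-Y =  7 → H
  i=10: H-I = 25 → Z
  i=11: O-V = 19 → T
  i=12: K-B =  9 → J
  i=13: G-C =  4 → E
  i=14: H-A =  7 → H
  i=15: O-P = 25 → Z
  i=16: S-Z = 19 → T
  i=17: H-Y =  9 → J
  i=18: S-O =  4 → E
  i=19: H-A =  7 → H
  i=20: B-C = 25 → Z
  i=21: N-U = 19 → T
  i=22: W-N =  9 → J
  i=23: G-C =  4 → E
  shifts repeat with period 5: ZTJEH

ZTJEH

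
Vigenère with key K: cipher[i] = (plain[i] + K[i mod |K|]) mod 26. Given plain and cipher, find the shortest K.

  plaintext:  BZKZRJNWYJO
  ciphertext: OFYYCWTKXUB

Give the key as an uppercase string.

  i= 0: O-B = 13 → N
  i= 1: F-Z =  6 → G
  i= 2: Y-K = 14 → O
  i= 3: Y-Z = 25 → Z
  i= 4: C-R = 11 → L
  i= 5: W-J = 13 → N
  i= 6: T-N =  6 → G
  i= 7: K-W = 14 → O
  i= 8: X-Y = 25 → Z
  i= 9: U-J = 11 → L
  i=10: B-O = 13 → N
  shifts repeat with period 5: NGOZL

NGOZL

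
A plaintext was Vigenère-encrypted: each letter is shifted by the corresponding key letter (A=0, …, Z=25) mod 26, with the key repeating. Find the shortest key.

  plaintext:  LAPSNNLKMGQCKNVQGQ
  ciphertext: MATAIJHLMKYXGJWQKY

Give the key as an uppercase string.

BAEIVWW

  i= 0: M-L =  1 → B
  i= 1: A-A =  0 → A
  i= 2: T-P =  4 → E
  i= 3: A-S =  8 → I
  i= 4: I-N = 21 → V
  i= 5: J-N = 22 → W
  i= 6: H-L = 22 → W
  i= 7: L-K =  1 → B
  i= 8: M-M =  0 → A
  i= 9: K-G =  4 → E
  i=10: Y-Q =  8 → I
  i=11: X-C = 21 → V
  i=12: G-K = 22 → W
  i=13: J-N = 22 → W
  i=14: W-V =  1 → B
  i=15: Q-Q =  0 → A
  i=16: K-G =  4 → E
  i=17: Y-Q =  8 → I
  shifts repeat with period 7: BAEIVWW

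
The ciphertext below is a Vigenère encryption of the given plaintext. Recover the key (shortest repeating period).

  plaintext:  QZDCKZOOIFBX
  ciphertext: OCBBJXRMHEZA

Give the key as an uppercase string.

  i= 0: O-Q = 24 → Y
  i= 1: C-Z =  3 → D
  i= 2: B-D = 24 → Y
  i= 3: B-C = 25 → Z
  i= 4: J-K = 25 → Z
  i= 5: X-Z = 24 → Y
  i= 6: R-O =  3 → D
  i= 7: M-O = 24 → Y
  i= 8: H-I = 25 → Z
  i= 9: E-F = 25 → Z
  i=10: Z-B = 24 → Y
  i=11: A-X =  3 → D
  shifts repeat with period 5: YDYZZ

YDYZZ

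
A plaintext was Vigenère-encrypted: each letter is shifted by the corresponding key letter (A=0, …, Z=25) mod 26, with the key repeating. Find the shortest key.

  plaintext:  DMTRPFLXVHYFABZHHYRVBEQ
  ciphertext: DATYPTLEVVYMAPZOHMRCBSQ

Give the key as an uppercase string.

  i= 0: D-D =  0 → A
  i= 1: A-M = 14 → O
  i= 2: T-T =  0 → A
  i= 3: Y-R =  7 → H
  i= 4: P-P =  0 → A
  i= 5: T-F = 14 → O
  i= 6: L-L =  0 → A
  i= 7: E-X =  7 → H
  i= 8: V-V =  0 → A
  i= 9: V-H = 14 → O
  i=10: Y-Y =  0 → A
  i=11: M-F =  7 → H
  i=12: A-A =  0 → A
  i=13: P-B = 14 → O
  i=14: Z-Z =  0 → A
  i=15: O-H =  7 → H
  i=16: H-H =  0 → A
  i=17: M-Y = 14 → O
  i=18: R-R =  0 → A
  i=19: C-V =  7 → H
  i=20: B-B =  0 → A
  i=21: S-E = 14 → O
  i=22: Q-Q =  0 → A
  shifts repeat with period 4: AOAH

AOAH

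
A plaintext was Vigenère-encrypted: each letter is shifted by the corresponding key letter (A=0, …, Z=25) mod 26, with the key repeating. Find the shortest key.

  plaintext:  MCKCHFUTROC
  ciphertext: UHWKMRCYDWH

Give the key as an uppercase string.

IFM

  i= 0: U-M =  8 → I
  i= 1: H-C =  5 → F
  i= 2: W-K = 12 → M
  i= 3: K-C =  8 → I
  i= 4: M-H =  5 → F
  i= 5: R-F = 12 → M
  i= 6: C-U =  8 → I
  i= 7: Y-T =  5 → F
  i= 8: D-R = 12 → M
  i= 9: W-O =  8 → I
  i=10: H-C =  5 → F
  shifts repeat with period 3: IFM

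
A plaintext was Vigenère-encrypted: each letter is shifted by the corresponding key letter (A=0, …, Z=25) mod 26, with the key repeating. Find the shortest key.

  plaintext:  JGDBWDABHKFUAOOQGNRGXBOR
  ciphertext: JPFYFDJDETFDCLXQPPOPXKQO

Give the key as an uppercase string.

  i= 0: J-J =  0 → A
  i= 1: P-G =  9 → J
  i= 2: F-D =  2 → C
  i= 3: Y-B = 23 → X
  i= 4: F-W =  9 → J
  i= 5: D-D =  0 → A
  i= 6: J-A =  9 → J
  i= 7: D-B =  2 → C
  i= 8: E-H = 23 → X
  i= 9: T-K =  9 → J
  i=10: F-F =  0 → A
  i=11: D-U =  9 → J
  i=12: C-A =  2 → C
  i=13: L-O = 23 → X
  i=14: X-O =  9 → J
  i=15: Q-Q =  0 → A
  i=16: P-G =  9 → J
  i=17: P-N =  2 → C
  i=18: O-R = 23 → X
  i=19: P-G =  9 → J
  i=20: X-X =  0 → A
  i=21: K-B =  9 → J
  i=22: Q-O =  2 → C
  i=23: O-R = 23 → X
  shifts repeat with period 5: AJCXJ

AJCXJ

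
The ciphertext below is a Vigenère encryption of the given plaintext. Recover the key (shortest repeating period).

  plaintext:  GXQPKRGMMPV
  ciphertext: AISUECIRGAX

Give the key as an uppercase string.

ULCF

  i= 0: A-G = 20 → U
  i= 1: I-X = 11 → L
  i= 2: S-Q =  2 → C
  i= 3: U-P =  5 → F
  i= 4: E-K = 20 → U
  i= 5: C-R = 11 → L
  i= 6: I-G =  2 → C
  i= 7: R-M =  5 → F
  i= 8: G-M = 20 → U
  i= 9: A-P = 11 → L
  i=10: X-V =  2 → C
  shifts repeat with period 4: ULCF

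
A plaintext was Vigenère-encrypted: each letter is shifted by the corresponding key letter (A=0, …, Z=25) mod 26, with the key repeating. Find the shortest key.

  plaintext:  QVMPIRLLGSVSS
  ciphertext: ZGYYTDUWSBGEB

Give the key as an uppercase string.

  i= 0: Z-Q =  9 → J
  i= 1: G-V = 11 → L
  i= 2: Y-M = 12 → M
  i= 3: Y-P =  9 → J
  i= 4: T-I = 11 → L
  i= 5: D-R = 12 → M
  i= 6: U-L =  9 → J
  i= 7: W-L = 11 → L
  i= 8: S-G = 12 → M
  i= 9: B-S =  9 → J
  i=10: G-V = 11 → L
  i=11: E-S = 12 → M
  i=12: B-S =  9 → J
  shifts repeat with period 3: JLM

JLM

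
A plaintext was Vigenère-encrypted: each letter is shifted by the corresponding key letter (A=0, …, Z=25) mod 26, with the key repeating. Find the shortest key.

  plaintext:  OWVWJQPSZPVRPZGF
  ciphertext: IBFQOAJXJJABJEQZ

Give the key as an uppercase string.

  i= 0: I-O = 20 → U
  i= 1: B-W =  5 → F
  i= 2: F-V = 10 → K
  i= 3: Q-W = 20 → U
  i= 4: O-J =  5 → F
  i= 5: A-Q = 10 → K
  i= 6: J-P = 20 → U
  i= 7: X-S =  5 → F
  i= 8: J-Z = 10 → K
  i= 9: J-P = 20 → U
  i=10: A-V =  5 → F
  i=11: B-R = 10 → K
  i=12: J-P = 20 → U
  i=13: E-Z =  5 → F
  i=14: Q-G = 10 → K
  i=15: Z-F = 20 → U
  shifts repeat with period 3: UFK

UFK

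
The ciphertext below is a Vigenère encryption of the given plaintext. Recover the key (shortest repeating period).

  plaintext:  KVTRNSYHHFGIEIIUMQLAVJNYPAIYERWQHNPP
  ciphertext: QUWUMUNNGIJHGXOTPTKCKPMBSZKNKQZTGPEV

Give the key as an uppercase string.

GZDDZCP

  i= 0: Q-K =  6 → G
  i= 1: U-V = 25 → Z
  i= 2: W-T =  3 → D
  i= 3: U-R =  3 → D
  i= 4: M-N = 25 → Z
  i= 5: U-S =  2 → C
  i= 6: N-Y = 15 → P
  i= 7: N-H =  6 → G
  i= 8: G-H = 25 → Z
  i= 9: I-F =  3 → D
  i=10: J-G =  3 → D
  i=11: H-I = 25 → Z
  i=12: G-E =  2 → C
  i=13: X-I = 15 → P
  i=14: O-I =  6 → G
  i=15: T-U = 25 → Z
  i=16: P-M =  3 → D
  i=17: T-Q =  3 → D
  i=18: K-L = 25 → Z
  i=19: C-A =  2 → C
  i=20: K-V = 15 → P
  i=21: P-J =  6 → G
  i=22: M-N = 25 → Z
  i=23: B-Y =  3 → D
  i=24: S-P =  3 → D
  i=25: Z-A = 25 → Z
  i=26: K-I =  2 → C
  i=27: N-Y = 15 → P
  i=28: K-E =  6 → G
  i=29: Q-R = 25 → Z
  i=30: Z-W =  3 → D
  i=31: T-Q =  3 → D
  i=32: G-H = 25 → Z
  i=33: P-N =  2 → C
  i=34: E-P = 15 → P
  i=35: V-P =  6 → G
  shifts repeat with period 7: GZDDZCP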